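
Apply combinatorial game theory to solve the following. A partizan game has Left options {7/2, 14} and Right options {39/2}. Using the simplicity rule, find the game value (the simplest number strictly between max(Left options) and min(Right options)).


Left options: {7/2, 14}, max = 14
Right options: {39/2}, min = 39/2
All options are numbers and max(Left) < min(Right), so by the simplicity theorem the value is the simplest (earliest-born) number strictly between 14 and 39/2.
Integers 15 through 19 all lie strictly between 14 and 39/2.
Among integers, the simplest (lowest birthday = smallest |n|; 0 is born on day 0, +-n on day n) is 15.
No non-integer in the interval can be simpler: if x is a non-integer in the interval, then floor(x) or ceil(x) also lies in the interval (the interval contains an integer), and both are proper prefixes of x's sign expansion, i.e. born earlier. So the game value is 15.
Game value = 15

15


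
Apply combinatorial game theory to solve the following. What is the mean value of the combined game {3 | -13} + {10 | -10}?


G1 = {3 | -13}, G2 = {10 | -10}
Each is a switch {a | b} with numbers a > b; its mean value is (a + b)/2, and mean value is additive over game sums: m(G1 + G2) = m(G1) + m(G2).
Mean of G1 = (3 + (-13))/2 = -10/2 = -5
Mean of G2 = (10 + (-10))/2 = 0/2 = 0
Mean of G1 + G2 = -5 + 0 = -5

-5


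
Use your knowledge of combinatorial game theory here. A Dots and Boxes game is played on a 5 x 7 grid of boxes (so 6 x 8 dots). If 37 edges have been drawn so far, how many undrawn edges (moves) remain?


Grid: 5 x 7 boxes, i.e. 6 rows and 8 columns of dots.
Horizontal edges: (rows + 1) * cols = 6 * 7 = 42
Vertical edges: rows * (cols + 1) = 5 * 8 = 40
Total edges: 42 + 40 = 82
Edges drawn: 37
Remaining: 82 - 37 = 45

45


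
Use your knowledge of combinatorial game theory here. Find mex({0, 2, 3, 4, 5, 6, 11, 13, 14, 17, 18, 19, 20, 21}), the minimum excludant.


Set = {0, 2, 3, 4, 5, 6, 11, 13, 14, 17, 18, 19, 20, 21}
0 is in the set.
1 is NOT in the set. This is the mex.
mex = 1

1


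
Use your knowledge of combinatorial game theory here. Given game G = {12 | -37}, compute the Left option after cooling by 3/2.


Original game: {12 | -37} (a switch {a | b} with a > b).
Cooling by t (for t below the temperature (a - b)/2 = 49/2) taxes each move by t: {a | b} cooled by t is {a - t | b + t}.
Cooling amount: t = 3/2
Cooled Left option: 12 - 3/2 = 21/2
Cooled Right option: -37 + 3/2 = -71/2
Cooled game: {21/2 | -71/2}
Left option = 21/2

21/2


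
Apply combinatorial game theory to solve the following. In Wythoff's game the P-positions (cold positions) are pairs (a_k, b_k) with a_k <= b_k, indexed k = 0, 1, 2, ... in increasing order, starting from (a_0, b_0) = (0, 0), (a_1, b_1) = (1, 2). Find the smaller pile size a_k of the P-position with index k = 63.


By Wythoff's theorem, a_k = floor(k * phi) and b_k = floor(k * phi^2) = a_k + k, where phi = (1 + sqrt(5))/2 is the golden ratio.
phi = (1 + sqrt(5))/2 = 1.618034
k = 63
k * phi = 63 * 1.618034 = 101.936141
a_63 = floor(k * phi) = 101

101


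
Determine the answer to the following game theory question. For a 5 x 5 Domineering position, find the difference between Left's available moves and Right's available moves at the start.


Board is 5 x 5 (rows x cols).
Left (vertical) placements: (rows-1) * cols = 4 * 5 = 20
Right (horizontal) placements: rows * (cols-1) = 5 * 4 = 20
Advantage = Left - Right = 20 - 20 = 0

0


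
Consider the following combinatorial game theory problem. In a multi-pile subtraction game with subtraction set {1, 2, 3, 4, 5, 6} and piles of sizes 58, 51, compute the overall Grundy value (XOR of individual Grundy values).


Subtraction set: {1, 2, 3, 4, 5, 6}
For this subtraction set, G(n) = n mod 7 (period = max + 1 = 7).
Pile 1 (size 58): G(58) = 58 mod 7 = 2
Pile 2 (size 51): G(51) = 51 mod 7 = 2
Total Grundy value = XOR of all: 2 XOR 2 = 0

0


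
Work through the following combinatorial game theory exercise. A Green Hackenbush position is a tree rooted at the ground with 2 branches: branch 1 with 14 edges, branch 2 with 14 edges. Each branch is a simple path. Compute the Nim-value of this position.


The tree has 2 branches from the ground vertex.
In Green Hackenbush, the Nim-value of a simple path of length k is k.
Branch 1: length 14, Nim-value = 14
Branch 2: length 14, Nim-value = 14
Total Nim-value = XOR of all branch values:
0 XOR 14 = 14
14 XOR 14 = 0
Nim-value of the tree = 0

0


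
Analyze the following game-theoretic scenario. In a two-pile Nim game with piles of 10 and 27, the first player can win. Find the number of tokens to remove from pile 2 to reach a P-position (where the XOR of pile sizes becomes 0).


Piles: 10 and 27
Current XOR: 10 XOR 27 = 17 (non-zero, so this is an N-position).
To make the XOR zero, we need to find a move that balances the piles.
For pile 2 (size 27): target = 27 XOR 17 = 10
We reduce pile 2 from 27 to 10.
Tokens removed: 27 - 10 = 17
Verification: 10 XOR 10 = 0

17


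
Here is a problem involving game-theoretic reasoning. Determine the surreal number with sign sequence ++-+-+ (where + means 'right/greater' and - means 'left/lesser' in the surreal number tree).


Sign expansion: ++-+-+
Rule: track bounds (lo, hi), initially (-inf, +inf). On '+', the current value becomes lo and we move to the simplest number in (value, hi): value + 1 if hi = +inf, otherwise the midpoint (value + hi)/2. On '-', the current value becomes hi and we move to value - 1 if lo = -inf, otherwise the midpoint (lo + value)/2.
Start at 0.
Step 1: sign = +, move right. Bounds: (0, +inf). Value = 1
Step 2: sign = +, move right. Bounds: (1, +inf). Value = 2
Step 3: sign = -, move left. Bounds: (1, 2). Value = 3/2
Step 4: sign = +, move right. Bounds: (3/2, 2). Value = 7/4
Step 5: sign = -, move left. Bounds: (3/2, 7/4). Value = 13/8
Step 6: sign = +, move right. Bounds: (13/8, 7/4). Value = 27/16
The surreal number with sign expansion ++-+-+ is 27/16.

27/16


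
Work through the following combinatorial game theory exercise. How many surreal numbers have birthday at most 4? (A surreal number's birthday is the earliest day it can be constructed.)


Day 0: {|} = 0 is born. Count = 1.
Day n: the number of surreal numbers born by day n is 2^(n+1) - 1.
By day 0: 2^1 - 1 = 1
By day 1: 2^2 - 1 = 3
By day 2: 2^3 - 1 = 7
By day 3: 2^4 - 1 = 15
By day 4: 2^5 - 1 = 31
By day 4: 31 surreal numbers.

31


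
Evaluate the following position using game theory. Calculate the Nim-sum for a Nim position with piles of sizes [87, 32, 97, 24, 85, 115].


We need the XOR (exclusive or) of all pile sizes.
After XOR-ing pile 1 (size 87): 0 XOR 87 = 87
After XOR-ing pile 2 (size 32): 87 XOR 32 = 119
After XOR-ing pile 3 (size 97): 119 XOR 97 = 22
After XOR-ing pile 4 (size 24): 22 XOR 24 = 14
After XOR-ing pile 5 (size 85): 14 XOR 85 = 91
After XOR-ing pile 6 (size 115): 91 XOR 115 = 40
The Nim-value of this position is 40.

40


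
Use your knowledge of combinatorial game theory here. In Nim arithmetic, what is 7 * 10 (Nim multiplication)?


Nim multiplication is bilinear over XOR: (u XOR v) * w = (u*w) XOR (v*w).
So we split each operand into its bit components and XOR the pairwise Nim products.
7 = 1 + 2 + 4 (as XOR of powers of 2).
10 = 2 + 8 (as XOR of powers of 2).
Using the standard Nim-product table on single bits:
  2*2 = 3,   2*4 = 8,   2*8 = 12,
  4*4 = 6,   4*8 = 11,  8*8 = 13,
and  1*x = x (identity), k*l = l*k (commutative).
Pairwise Nim products:
  1 * 2 = 2
  1 * 8 = 8
  2 * 2 = 3
  2 * 8 = 12
  4 * 2 = 8
  4 * 8 = 11
XOR them: 2 XOR 8 XOR 3 XOR 12 XOR 8 XOR 11 = 6.
Result: 7 * 10 = 6 (in Nim).

6


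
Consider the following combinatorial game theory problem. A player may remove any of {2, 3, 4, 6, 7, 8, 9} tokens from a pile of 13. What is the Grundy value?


The subtraction set is S = {2, 3, 4, 6, 7, 8, 9}.
G(k) = mex{ G(k - s) : s in S, s <= k }. We compute iteratively: G(0) = 0.
G(1) = mex({}) = 0
G(2) = mex({0}) = 1
G(3) = mex({0}) = 1
G(4) = mex({0, 1}) = 2
G(5) = mex({0, 1}) = 2
G(6) = mex({0, 1, 2}) = 3
G(7) = mex({0, 1, 2}) = 3
G(8) = mex({0, 1, 2, 3}) = 4
G(9) = mex({0, 1, 2, 3}) = 4
G(10) = mex({0, 1, 2, 3, 4}) = 5
G(11) = mex({1, 2, 3, 4}) = 0
G(12) = mex({1, 2, 3, 4, 5}) = 0
G(13) = mex({0, 2, 3, 4, 5}) = 1
Therefore G(13) = 1.

1


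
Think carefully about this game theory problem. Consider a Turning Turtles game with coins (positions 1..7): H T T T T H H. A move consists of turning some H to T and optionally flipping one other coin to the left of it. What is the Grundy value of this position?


Coins: H T T T T H H
Key fact: a single head at position k behaves exactly like a Nim heap of size k (turning it to T and optionally flipping a coin at j < k corresponds to moving the heap from k to j, or to 0), and heads combine as a disjunctive sum (two heads at the same place would cancel, matching j XOR j = 0). So the Nim-value is the XOR of the 1-indexed positions of the heads.
Face-up positions (1-indexed): [1, 6, 7]
XOR 0 with 1: 0 XOR 1 = 1
XOR 1 with 6: 1 XOR 6 = 7
XOR 7 with 7: 7 XOR 7 = 0
Nim-value = 0

0


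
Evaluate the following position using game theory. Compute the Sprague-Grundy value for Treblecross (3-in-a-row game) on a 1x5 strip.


Treblecross: place X on empty cells; 3-in-a-row wins.
Playing within two cells of an existing X lets the opponent win at once, so sensible play treats the cells i-2..i+2 around each X as dead. The player left with no safe cell loses, so this is a normal-play take-away game on strips of safe cells.
Placing X at cell i (0-indexed) of a strip of k safe cells leaves independent strips of sizes max(0, i-2) and max(0, k-i-3). Hence G(k) = mex{ G(max(0,i-2)) XOR G(max(0,k-i-3)) : 0 <= i < k }, with G(0) = 0.
G(1): splits (0,0):0^0=0 -> mex({0}) = 1
G(2): splits (0,0):0^0=0 -> mex({0}) = 1
G(3): splits (0,0):0^0=0 -> mex({0}) = 1
G(4): splits (0,1):0^1=1 (0,0):0^0=0 -> mex({0, 1}) = 2
G(5): splits (0,2):0^1=1 (0,1):0^1=1 (0,0):0^0=0 -> mex({0, 1}) = 2
Therefore G(5) = 2.

2


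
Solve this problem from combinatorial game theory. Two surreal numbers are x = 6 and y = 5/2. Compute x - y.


x = 6, y = 5/2
Converting to common denominator: 2
x = 12/2, y = 5/2
x - y = 6 - 5/2 = 7/2

7/2


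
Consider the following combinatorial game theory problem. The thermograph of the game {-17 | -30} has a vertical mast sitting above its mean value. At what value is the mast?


Game = {-17 | -30}, a switch {a | b} with numbers a > b.
Its thermograph has left wall a - t and right wall b + t, which meet at t = (a - b)/2, where both equal (a + b)/2. So the mast (mean value) is at (a + b)/2.
Mean = (-17 + (-30))/2 = -47/2 = -47/2

-47/2


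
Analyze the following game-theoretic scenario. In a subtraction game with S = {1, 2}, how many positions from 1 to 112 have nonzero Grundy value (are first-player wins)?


Subtraction set S = {1, 2}, so G(n) = n mod 3.
G(n) = 0 when n is a multiple of 3.
Multiples of 3 in [1, 112]: 37
N-positions (nonzero Grundy) = 112 - 37 = 75

75


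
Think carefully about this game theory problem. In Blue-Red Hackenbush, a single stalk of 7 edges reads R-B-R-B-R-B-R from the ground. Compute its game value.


Edges (from ground): R-B-R-B-R-B-R
By Berlekamp's sign-expansion rule, a Blue-Red Hackenbush stalk has the value of the surreal number whose sign sequence is the edge sequence with B -> + and R -> -.
Sign sequence: -+-+-+-
Trace the sign expansion in the surreal number tree, starting from 0:
Edge 1: R (sign -) -> bounds (-inf, 0), value = -1
Edge 2: B (sign +) -> bounds (-1, 0), value = -1/2
Edge 3: R (sign -) -> bounds (-1, -1/2), value = -3/4
Edge 4: B (sign +) -> bounds (-3/4, -1/2), value = -5/8
Edge 5: R (sign -) -> bounds (-3/4, -5/8), value = -11/16
Edge 6: B (sign +) -> bounds (-11/16, -5/8), value = -21/32
Edge 7: R (sign -) -> bounds (-11/16, -21/32), value = -43/64
Game value = -43/64

-43/64


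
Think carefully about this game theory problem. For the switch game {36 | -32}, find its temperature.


The game is {36 | -32}, a switch {a | b} with numbers a > b.
Cooling {a | b} by t gives {a - t | b + t}, which stops being hot when a - t = b + t, i.e. at t = (a - b)/2. So the temperature of a switch is (a - b)/2.
Temperature = (Left option - Right option) / 2
= (36 - (-32)) / 2
= 68 / 2
= 34

34


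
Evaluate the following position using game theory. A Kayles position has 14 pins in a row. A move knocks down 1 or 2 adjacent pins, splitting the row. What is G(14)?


Kayles: a move removes 1 or 2 adjacent pins from a contiguous row.
Removing pins from a row of k leaves two independent rows (a, b) with a + b = k - 1 (one pin) or a + b = k - 2 (two pins); an end removal gives a = 0.
By Sprague-Grundy, G(k) = mex{ G(a) XOR G(b) } over all these splits. G(0) = 0.
G(1): splits (0,0):0^0=0 -> mex({0}) = 1
G(2): splits (0,1):0^1=1 (0,0):0^0=0 -> mex({0, 1}) = 2
G(3): splits (0,2):0^2=2 (1,1):1^1=0 (0,1):0^1=1 -> mex({0, 1, 2}) = 3
G(4): splits (0,3):0^3=3 (1,2):1^2=3 (0,2):0^2=2 (1,1):1^1=0 -> mex({0, 2, 3}) = 1
G(5): splits (0,4):0^1=1 (1,3):1^3=2 (2,2):2^2=0 (0,3):0^3=3 (1,2):1^2=3 -> mex({0, 1, 2, 3}) = 4
G(6) = mex({0, 1, 2, 4}) = 3
G(7) = mex({0, 1, 3, 4, 5}) = 2
G(8) = mex({0, 2, 3, 5, 6}) = 1
G(9) = mex({0, 1, 2, 3, 6, 7}) = 4
G(10) = mex({0, 1, 3, 4, 5, 7}) = 2
G(11) = mex({0, 1, 2, 3, 4, 5}) = 6
G(12) = mex({0, 1, 2, 3, 5, 6, 7}) = 4
G(13) = mex({0, 2, 3, 4, 6, 7}) = 1
G(14) = mex({0, 1, 4, 5, 6, 7}) = 2
Therefore G(14) = 2.

2


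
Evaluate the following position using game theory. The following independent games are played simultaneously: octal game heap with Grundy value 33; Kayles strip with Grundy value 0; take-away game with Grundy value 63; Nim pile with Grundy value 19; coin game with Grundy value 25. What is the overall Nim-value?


By the Sprague-Grundy theorem, the Grundy value of a sum of games is the XOR of individual Grundy values.
octal game heap: Grundy value = 33. Running XOR: 0 XOR 33 = 33
Kayles strip: Grundy value = 0. Running XOR: 33 XOR 0 = 33
take-away game: Grundy value = 63. Running XOR: 33 XOR 63 = 30
Nim pile: Grundy value = 19. Running XOR: 30 XOR 19 = 13
coin game: Grundy value = 25. Running XOR: 13 XOR 25 = 20
The combined Grundy value is 20.

20


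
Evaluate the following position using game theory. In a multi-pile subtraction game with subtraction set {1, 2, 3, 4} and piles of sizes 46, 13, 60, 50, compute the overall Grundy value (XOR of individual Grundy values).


Subtraction set: {1, 2, 3, 4}
For this subtraction set, G(n) = n mod 5 (period = max + 1 = 5).
Pile 1 (size 46): G(46) = 46 mod 5 = 1
Pile 2 (size 13): G(13) = 13 mod 5 = 3
Pile 3 (size 60): G(60) = 60 mod 5 = 0
Pile 4 (size 50): G(50) = 50 mod 5 = 0
Total Grundy value = XOR of all: 1 XOR 3 XOR 0 XOR 0 = 2

2


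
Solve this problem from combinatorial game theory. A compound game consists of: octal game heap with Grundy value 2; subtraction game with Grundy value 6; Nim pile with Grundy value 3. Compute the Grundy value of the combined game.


By the Sprague-Grundy theorem, the Grundy value of a sum of games is the XOR of individual Grundy values.
octal game heap: Grundy value = 2. Running XOR: 0 XOR 2 = 2
subtraction game: Grundy value = 6. Running XOR: 2 XOR 6 = 4
Nim pile: Grundy value = 3. Running XOR: 4 XOR 3 = 7
The combined Grundy value is 7.

7


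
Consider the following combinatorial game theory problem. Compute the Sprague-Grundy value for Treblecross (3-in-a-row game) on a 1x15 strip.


Treblecross: place X on empty cells; 3-in-a-row wins.
Playing within two cells of an existing X lets the opponent win at once, so sensible play treats the cells i-2..i+2 around each X as dead. The player left with no safe cell loses, so this is a normal-play take-away game on strips of safe cells.
Placing X at cell i (0-indexed) of a strip of k safe cells leaves independent strips of sizes max(0, i-2) and max(0, k-i-3). Hence G(k) = mex{ G(max(0,i-2)) XOR G(max(0,k-i-3)) : 0 <= i < k }, with G(0) = 0.
G(1): splits (0,0):0^0=0 -> mex({0}) = 1
G(2): splits (0,0):0^0=0 -> mex({0}) = 1
G(3): splits (0,0):0^0=0 -> mex({0}) = 1
G(4): splits (0,1):0^1=1 (0,0):0^0=0 -> mex({0, 1}) = 2
G(5): splits (0,2):0^1=1 (0,1):0^1=1 (0,0):0^0=0 -> mex({0, 1}) = 2
G(6) = mex({1}) = 0
G(7) = mex({0, 1, 2}) = 3
G(8) = mex({0, 1, 2}) = 3
G(9) = mex({0, 2}) = 1
G(10) = mex({0, 2, 3}) = 1
G(11) = mex({0, 3}) = 1
G(12) = mex({1, 3}) = 0
G(13) = mex({0, 1, 2, 3}) = 4
G(14) = mex({0, 1, 2}) = 3
G(15) = mex({0, 1, 2}) = 3
Therefore G(15) = 3.

3


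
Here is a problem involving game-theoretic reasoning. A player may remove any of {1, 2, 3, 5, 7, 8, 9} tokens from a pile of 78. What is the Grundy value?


The subtraction set is S = {1, 2, 3, 5, 7, 8, 9}.
G(k) = mex{ G(k - s) : s in S, s <= k }. We compute iteratively: G(0) = 0.
G(1) = mex({0}) = 1
G(2) = mex({0, 1}) = 2
G(3) = mex({0, 1, 2}) = 3
G(4) = mex({1, 2, 3}) = 0
G(5) = mex({0, 2, 3}) = 1
G(6) = mex({0, 1, 3}) = 2
G(7) = mex({0, 1, 2}) = 3
G(8) = mex({0, 1, 2, 3}) = 4
G(9) = mex({0, 1, 2, 3, 4}) = 5
G(10) = mex({1, 2, 3, 4, 5}) = 0
G(11) = mex({0, 2, 3, 4, 5}) = 1
G(12) = mex({0, 1, 3, 5}) = 2
G(13) = mex({0, 1, 2, 4}) = 3
G(14) = mex({1, 2, 3, 5}) = 0
G(15) = mex({0, 2, 3, 4}) = 1
G(16) = mex({0, 1, 3, 4, 5}) = 2
G(17) = mex({0, 1, 2, 4, 5}) = 3
G(18) = mex({0, 1, 2, 3, 5}) = 4
Observe that G(10)..G(18) = 0, 1, 2, 3, 0, 1, 2, 3, 4 repeats G(0)..G(8) = 0, 1, 2, 3, 0, 1, 2, 3, 4.
For k >= max(S) = 9, G(k) is determined by the previous 9 values G(k-9)..G(k-1); a window of 9 consecutive values has recurred shifted by 10, so by induction G(k + 10) = G(k) for all k >= 0: the sequence is periodic from the start with period 10.
One period: G(0..9) = 0, 1, 2, 3, 0, 1, 2, 3, 4, 5.
78 mod 10 = 8, so G(78) = G(8) = 4.

4


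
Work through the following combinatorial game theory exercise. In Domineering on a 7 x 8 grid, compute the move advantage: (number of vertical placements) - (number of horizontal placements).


Board is 7 x 8 (rows x cols).
Left (vertical) placements: (rows-1) * cols = 6 * 8 = 48
Right (horizontal) placements: rows * (cols-1) = 7 * 7 = 49
Advantage = Left - Right = 48 - 49 = -1

-1


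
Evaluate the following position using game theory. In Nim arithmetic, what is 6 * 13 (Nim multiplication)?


Nim multiplication is bilinear over XOR: (u XOR v) * w = (u*w) XOR (v*w).
So we split each operand into its bit components and XOR the pairwise Nim products.
6 = 2 + 4 (as XOR of powers of 2).
13 = 1 + 4 + 8 (as XOR of powers of 2).
Using the standard Nim-product table on single bits:
  2*2 = 3,   2*4 = 8,   2*8 = 12,
  4*4 = 6,   4*8 = 11,  8*8 = 13,
and  1*x = x (identity), k*l = l*k (commutative).
Pairwise Nim products:
  2 * 1 = 2
  2 * 4 = 8
  2 * 8 = 12
  4 * 1 = 4
  4 * 4 = 6
  4 * 8 = 11
XOR them: 2 XOR 8 XOR 12 XOR 4 XOR 6 XOR 11 = 15.
Result: 6 * 13 = 15 (in Nim).

15


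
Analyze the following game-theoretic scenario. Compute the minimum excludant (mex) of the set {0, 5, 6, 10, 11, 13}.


Set = {0, 5, 6, 10, 11, 13}
0 is in the set.
1 is NOT in the set. This is the mex.
mex = 1

1


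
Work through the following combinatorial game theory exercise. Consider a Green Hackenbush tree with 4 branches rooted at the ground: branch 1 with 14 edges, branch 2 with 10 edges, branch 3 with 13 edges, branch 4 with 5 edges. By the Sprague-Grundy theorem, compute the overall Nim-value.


The tree has 4 branches from the ground vertex.
In Green Hackenbush, the Nim-value of a simple path of length k is k.
Branch 1: length 14, Nim-value = 14
Branch 2: length 10, Nim-value = 10
Branch 3: length 13, Nim-value = 13
Branch 4: length 5, Nim-value = 5
Total Nim-value = XOR of all branch values:
0 XOR 14 = 14
14 XOR 10 = 4
4 XOR 13 = 9
9 XOR 5 = 12
Nim-value of the tree = 12

12


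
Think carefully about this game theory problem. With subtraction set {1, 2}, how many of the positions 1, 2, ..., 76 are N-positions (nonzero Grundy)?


Subtraction set S = {1, 2}, so G(n) = n mod 3.
G(n) = 0 when n is a multiple of 3.
Multiples of 3 in [1, 76]: 25
N-positions (nonzero Grundy) = 76 - 25 = 51

51


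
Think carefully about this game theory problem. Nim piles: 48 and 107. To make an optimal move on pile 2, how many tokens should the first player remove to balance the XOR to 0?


Piles: 48 and 107
Current XOR: 48 XOR 107 = 91 (non-zero, so this is an N-position).
To make the XOR zero, we need to find a move that balances the piles.
For pile 2 (size 107): target = 107 XOR 91 = 48
We reduce pile 2 from 107 to 48.
Tokens removed: 107 - 48 = 59
Verification: 48 XOR 48 = 0

59


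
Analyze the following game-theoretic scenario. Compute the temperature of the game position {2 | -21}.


The game is {2 | -21}, a switch {a | b} with numbers a > b.
Cooling {a | b} by t gives {a - t | b + t}, which stops being hot when a - t = b + t, i.e. at t = (a - b)/2. So the temperature of a switch is (a - b)/2.
Temperature = (Left option - Right option) / 2
= (2 - (-21)) / 2
= 23 / 2
= 23/2

23/2


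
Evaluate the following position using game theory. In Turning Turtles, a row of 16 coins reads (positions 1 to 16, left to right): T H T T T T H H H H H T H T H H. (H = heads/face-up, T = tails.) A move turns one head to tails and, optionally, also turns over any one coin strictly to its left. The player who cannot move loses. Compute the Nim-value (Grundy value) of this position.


Coins: T H T T T T H H H H H T H T H H
Key fact: a single head at position k behaves exactly like a Nim heap of size k (turning it to T and optionally flipping a coin at j < k corresponds to moving the heap from k to j, or to 0), and heads combine as a disjunctive sum (two heads at the same place would cancel, matching j XOR j = 0). So the Nim-value is the XOR of the 1-indexed positions of the heads.
Face-up positions (1-indexed): [2, 7, 8, 9, 10, 11, 13, 15, 16]
XOR 0 with 2: 0 XOR 2 = 2
XOR 2 with 7: 2 XOR 7 = 5
XOR 5 with 8: 5 XOR 8 = 13
XOR 13 with 9: 13 XOR 9 = 4
XOR 4 with 10: 4 XOR 10 = 14
XOR 14 with 11: 14 XOR 11 = 5
XOR 5 with 13: 5 XOR 13 = 8
XOR 8 with 15: 8 XOR 15 = 7
XOR 7 with 16: 7 XOR 16 = 23
Nim-value = 23

23


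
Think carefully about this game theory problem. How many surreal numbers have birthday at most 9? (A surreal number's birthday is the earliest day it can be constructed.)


Day 0: {|} = 0 is born. Count = 1.
Day n: the number of surreal numbers born by day n is 2^(n+1) - 1.
By day 0: 2^1 - 1 = 1
By day 1: 2^2 - 1 = 3
By day 2: 2^3 - 1 = 7
By day 3: 2^4 - 1 = 15
By day 4: 2^5 - 1 = 31
By day 5: 2^6 - 1 = 63
By day 6: 2^7 - 1 = 127
By day 7: 2^8 - 1 = 255
By day 8: 2^9 - 1 = 511
By day 9: 2^10 - 1 = 1023
By day 9: 1023 surreal numbers.

1023


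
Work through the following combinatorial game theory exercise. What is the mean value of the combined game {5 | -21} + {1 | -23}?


G1 = {5 | -21}, G2 = {1 | -23}
Each is a switch {a | b} with numbers a > b; its mean value is (a + b)/2, and mean value is additive over game sums: m(G1 + G2) = m(G1) + m(G2).
Mean of G1 = (5 + (-21))/2 = -16/2 = -8
Mean of G2 = (1 + (-23))/2 = -22/2 = -11
Mean of G1 + G2 = -8 + -11 = -19

-19


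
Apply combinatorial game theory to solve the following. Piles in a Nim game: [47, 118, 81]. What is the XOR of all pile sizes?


We need the XOR (exclusive or) of all pile sizes.
After XOR-ing pile 1 (size 47): 0 XOR 47 = 47
After XOR-ing pile 2 (size 118): 47 XOR 118 = 89
After XOR-ing pile 3 (size 81): 89 XOR 81 = 8
The Nim-value of this position is 8.

8


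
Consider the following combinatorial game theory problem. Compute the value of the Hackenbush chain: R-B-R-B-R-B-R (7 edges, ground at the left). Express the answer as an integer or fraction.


Edges (from ground): R-B-R-B-R-B-R
By Berlekamp's sign-expansion rule, a Blue-Red Hackenbush stalk has the value of the surreal number whose sign sequence is the edge sequence with B -> + and R -> -.
Sign sequence: -+-+-+-
Trace the sign expansion in the surreal number tree, starting from 0:
Edge 1: R (sign -) -> bounds (-inf, 0), value = -1
Edge 2: B (sign +) -> bounds (-1, 0), value = -1/2
Edge 3: R (sign -) -> bounds (-1, -1/2), value = -3/4
Edge 4: B (sign +) -> bounds (-3/4, -1/2), value = -5/8
Edge 5: R (sign -) -> bounds (-3/4, -5/8), value = -11/16
Edge 6: B (sign +) -> bounds (-11/16, -5/8), value = -21/32
Edge 7: R (sign -) -> bounds (-11/16, -21/32), value = -43/64
Game value = -43/64

-43/64


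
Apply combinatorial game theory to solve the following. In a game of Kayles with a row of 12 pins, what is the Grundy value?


Kayles: a move removes 1 or 2 adjacent pins from a contiguous row.
Removing pins from a row of k leaves two independent rows (a, b) with a + b = k - 1 (one pin) or a + b = k - 2 (two pins); an end removal gives a = 0.
By Sprague-Grundy, G(k) = mex{ G(a) XOR G(b) } over all these splits. G(0) = 0.
G(1): splits (0,0):0^0=0 -> mex({0}) = 1
G(2): splits (0,1):0^1=1 (0,0):0^0=0 -> mex({0, 1}) = 2
G(3): splits (0,2):0^2=2 (1,1):1^1=0 (0,1):0^1=1 -> mex({0, 1, 2}) = 3
G(4): splits (0,3):0^3=3 (1,2):1^2=3 (0,2):0^2=2 (1,1):1^1=0 -> mex({0, 2, 3}) = 1
G(5): splits (0,4):0^1=1 (1,3):1^3=2 (2,2):2^2=0 (0,3):0^3=3 (1,2):1^2=3 -> mex({0, 1, 2, 3}) = 4
G(6) = mex({0, 1, 2, 4}) = 3
G(7) = mex({0, 1, 3, 4, 5}) = 2
G(8) = mex({0, 2, 3, 5, 6}) = 1
G(9) = mex({0, 1, 2, 3, 6, 7}) = 4
G(10) = mex({0, 1, 3, 4, 5, 7}) = 2
G(11) = mex({0, 1, 2, 3, 4, 5}) = 6
G(12) = mex({0, 1, 2, 3, 5, 6, 7}) = 4
Therefore G(12) = 4.

4


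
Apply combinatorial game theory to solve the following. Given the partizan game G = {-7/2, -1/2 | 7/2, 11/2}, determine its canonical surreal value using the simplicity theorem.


Left options: {-7/2, -1/2}, max = -1/2
Right options: {7/2, 11/2}, min = 7/2
All options are numbers and max(Left) < min(Right), so by the simplicity theorem the value is the simplest (earliest-born) number strictly between -1/2 and 7/2.
Integers 0 through 3 all lie strictly between -1/2 and 7/2.
Among integers, the simplest (lowest birthday = smallest |n|; 0 is born on day 0, +-n on day n) is 0.
No non-integer in the interval can be simpler: if x is a non-integer in the interval, then floor(x) or ceil(x) also lies in the interval (the interval contains an integer), and both are proper prefixes of x's sign expansion, i.e. born earlier. So the game value is 0.
Game value = 0

0


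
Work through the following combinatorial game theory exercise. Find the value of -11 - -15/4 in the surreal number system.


x = -11, y = -15/4
Converting to common denominator: 4
x = -44/4, y = -15/4
x - y = -11 - -15/4 = -29/4

-29/4


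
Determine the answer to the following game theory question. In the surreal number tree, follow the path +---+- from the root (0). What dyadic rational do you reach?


Sign expansion: +---+-
Rule: track bounds (lo, hi), initially (-inf, +inf). On '+', the current value becomes lo and we move to the simplest number in (value, hi): value + 1 if hi = +inf, otherwise the midpoint (value + hi)/2. On '-', the current value becomes hi and we move to value - 1 if lo = -inf, otherwise the midpoint (lo + value)/2.
Start at 0.
Step 1: sign = +, move right. Bounds: (0, +inf). Value = 1
Step 2: sign = -, move left. Bounds: (0, 1). Value = 1/2
Step 3: sign = -, move left. Bounds: (0, 1/2). Value = 1/4
Step 4: sign = -, move left. Bounds: (0, 1/4). Value = 1/8
Step 5: sign = +, move right. Bounds: (1/8, 1/4). Value = 3/16
Step 6: sign = -, move left. Bounds: (1/8, 3/16). Value = 5/32
The surreal number with sign expansion +---+- is 5/32.

5/32


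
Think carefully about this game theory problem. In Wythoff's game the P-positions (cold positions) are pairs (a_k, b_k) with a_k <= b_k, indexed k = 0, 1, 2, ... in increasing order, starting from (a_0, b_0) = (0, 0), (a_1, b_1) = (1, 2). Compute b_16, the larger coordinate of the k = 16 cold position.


By Wythoff's theorem, a_k = floor(k * phi) and b_k = floor(k * phi^2) = a_k + k, where phi = (1 + sqrt(5))/2 is the golden ratio.
phi = (1 + sqrt(5))/2 = 1.618034
phi^2 = phi + 1 = 2.618034
k = 16
k * phi^2 = 16 * 2.618034 = 41.888544
b_16 = floor(k * phi^2) = 41 (check: a_16 + k = 25 + 16 = 41)

41


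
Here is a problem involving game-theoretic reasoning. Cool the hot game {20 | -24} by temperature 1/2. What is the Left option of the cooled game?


Original game: {20 | -24} (a switch {a | b} with a > b).
Cooling by t (for t below the temperature (a - b)/2 = 22) taxes each move by t: {a | b} cooled by t is {a - t | b + t}.
Cooling amount: t = 1/2
Cooled Left option: 20 - 1/2 = 39/2
Cooled Right option: -24 + 1/2 = -47/2
Cooled game: {39/2 | -47/2}
Left option = 39/2

39/2


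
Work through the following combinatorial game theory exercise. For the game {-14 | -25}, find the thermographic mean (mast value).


Game = {-14 | -25}, a switch {a | b} with numbers a > b.
Its thermograph has left wall a - t and right wall b + t, which meet at t = (a - b)/2, where both equal (a + b)/2. So the mast (mean value) is at (a + b)/2.
Mean = (-14 + (-25))/2 = -39/2 = -39/2

-39/2


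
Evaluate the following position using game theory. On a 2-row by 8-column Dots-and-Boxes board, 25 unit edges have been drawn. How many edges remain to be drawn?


Grid: 2 x 8 boxes, i.e. 3 rows and 9 columns of dots.
Horizontal edges: (rows + 1) * cols = 3 * 8 = 24
Vertical edges: rows * (cols + 1) = 2 * 9 = 18
Total edges: 24 + 18 = 42
Edges drawn: 25
Remaining: 42 - 25 = 17

17


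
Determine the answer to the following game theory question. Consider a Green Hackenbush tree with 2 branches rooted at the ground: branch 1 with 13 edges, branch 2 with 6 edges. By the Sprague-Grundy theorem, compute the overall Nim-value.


The tree has 2 branches from the ground vertex.
In Green Hackenbush, the Nim-value of a simple path of length k is k.
Branch 1: length 13, Nim-value = 13
Branch 2: length 6, Nim-value = 6
Total Nim-value = XOR of all branch values:
0 XOR 13 = 13
13 XOR 6 = 11
Nim-value of the tree = 11

11


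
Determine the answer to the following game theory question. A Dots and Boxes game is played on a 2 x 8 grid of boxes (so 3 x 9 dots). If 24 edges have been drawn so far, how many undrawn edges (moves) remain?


Grid: 2 x 8 boxes, i.e. 3 rows and 9 columns of dots.
Horizontal edges: (rows + 1) * cols = 3 * 8 = 24
Vertical edges: rows * (cols + 1) = 2 * 9 = 18
Total edges: 24 + 18 = 42
Edges drawn: 24
Remaining: 42 - 24 = 18

18


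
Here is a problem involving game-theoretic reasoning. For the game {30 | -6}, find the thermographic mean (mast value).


Game = {30 | -6}, a switch {a | b} with numbers a > b.
Its thermograph has left wall a - t and right wall b + t, which meet at t = (a - b)/2, where both equal (a + b)/2. So the mast (mean value) is at (a + b)/2.
Mean = (30 + (-6))/2 = 24/2 = 12

12


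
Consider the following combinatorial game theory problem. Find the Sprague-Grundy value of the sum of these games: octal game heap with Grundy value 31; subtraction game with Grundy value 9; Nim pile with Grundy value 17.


By the Sprague-Grundy theorem, the Grundy value of a sum of games is the XOR of individual Grundy values.
octal game heap: Grundy value = 31. Running XOR: 0 XOR 31 = 31
subtraction game: Grundy value = 9. Running XOR: 31 XOR 9 = 22
Nim pile: Grundy value = 17. Running XOR: 22 XOR 17 = 7
The combined Grundy value is 7.

7


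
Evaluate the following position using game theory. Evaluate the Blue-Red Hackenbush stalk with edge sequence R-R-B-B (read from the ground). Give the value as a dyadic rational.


Edges (from ground): R-R-B-B
By Berlekamp's sign-expansion rule, a Blue-Red Hackenbush stalk has the value of the surreal number whose sign sequence is the edge sequence with B -> + and R -> -.
Sign sequence: --++
Trace the sign expansion in the surreal number tree, starting from 0:
Edge 1: R (sign -) -> bounds (-inf, 0), value = -1
Edge 2: R (sign -) -> bounds (-inf, -1), value = -2
Edge 3: B (sign +) -> bounds (-2, -1), value = -3/2
Edge 4: B (sign +) -> bounds (-3/2, -1), value = -5/4
Game value = -5/4

-5/4


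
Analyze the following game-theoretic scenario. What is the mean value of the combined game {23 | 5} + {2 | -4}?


G1 = {23 | 5}, G2 = {2 | -4}
Each is a switch {a | b} with numbers a > b; its mean value is (a + b)/2, and mean value is additive over game sums: m(G1 + G2) = m(G1) + m(G2).
Mean of G1 = (23 + (5))/2 = 28/2 = 14
Mean of G2 = (2 + (-4))/2 = -2/2 = -1
Mean of G1 + G2 = 14 + -1 = 13

13


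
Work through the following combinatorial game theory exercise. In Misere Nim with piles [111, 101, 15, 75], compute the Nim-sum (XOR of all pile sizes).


We need the XOR (exclusive or) of all pile sizes.
After XOR-ing pile 1 (size 111): 0 XOR 111 = 111
After XOR-ing pile 2 (size 101): 111 XOR 101 = 10
After XOR-ing pile 3 (size 15): 10 XOR 15 = 5
After XOR-ing pile 4 (size 75): 5 XOR 75 = 78
The Nim-value of this position is 78.

78


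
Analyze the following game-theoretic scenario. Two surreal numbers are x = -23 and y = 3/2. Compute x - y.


x = -23, y = 3/2
Converting to common denominator: 2
x = -46/2, y = 3/2
x - y = -23 - 3/2 = -49/2

-49/2


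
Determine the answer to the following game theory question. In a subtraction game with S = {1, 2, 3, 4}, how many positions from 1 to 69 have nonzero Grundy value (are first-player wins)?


Subtraction set S = {1, 2, 3, 4}, so G(n) = n mod 5.
G(n) = 0 when n is a multiple of 5.
Multiples of 5 in [1, 69]: 13
N-positions (nonzero Grundy) = 69 - 13 = 56

56


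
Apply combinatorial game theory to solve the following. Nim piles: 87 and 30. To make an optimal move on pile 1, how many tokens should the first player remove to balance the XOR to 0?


Piles: 87 and 30
Current XOR: 87 XOR 30 = 73 (non-zero, so this is an N-position).
To make the XOR zero, we need to find a move that balances the piles.
For pile 1 (size 87): target = 87 XOR 73 = 30
We reduce pile 1 from 87 to 30.
Tokens removed: 87 - 30 = 57
Verification: 30 XOR 30 = 0

57


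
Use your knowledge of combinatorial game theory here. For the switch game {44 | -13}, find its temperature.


The game is {44 | -13}, a switch {a | b} with numbers a > b.
Cooling {a | b} by t gives {a - t | b + t}, which stops being hot when a - t = b + t, i.e. at t = (a - b)/2. So the temperature of a switch is (a - b)/2.
Temperature = (Left option - Right option) / 2
= (44 - (-13)) / 2
= 57 / 2
= 57/2

57/2


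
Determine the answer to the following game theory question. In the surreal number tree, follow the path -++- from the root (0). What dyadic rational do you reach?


Sign expansion: -++-
Rule: track bounds (lo, hi), initially (-inf, +inf). On '+', the current value becomes lo and we move to the simplest number in (value, hi): value + 1 if hi = +inf, otherwise the midpoint (value + hi)/2. On '-', the current value becomes hi and we move to value - 1 if lo = -inf, otherwise the midpoint (lo + value)/2.
Start at 0.
Step 1: sign = -, move left. Bounds: (-inf, 0). Value = -1
Step 2: sign = +, move right. Bounds: (-1, 0). Value = -1/2
Step 3: sign = +, move right. Bounds: (-1/2, 0). Value = -1/4
Step 4: sign = -, move left. Bounds: (-1/2, -1/4). Value = -3/8
The surreal number with sign expansion -++- is -3/8.

-3/8


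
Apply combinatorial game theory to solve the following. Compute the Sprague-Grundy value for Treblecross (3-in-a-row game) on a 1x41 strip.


Treblecross: place X on empty cells; 3-in-a-row wins.
Playing within two cells of an existing X lets the opponent win at once, so sensible play treats the cells i-2..i+2 around each X as dead. The player left with no safe cell loses, so this is a normal-play take-away game on strips of safe cells.
Placing X at cell i (0-indexed) of a strip of k safe cells leaves independent strips of sizes max(0, i-2) and max(0, k-i-3). Hence G(k) = mex{ G(max(0,i-2)) XOR G(max(0,k-i-3)) : 0 <= i < k }, with G(0) = 0.
G(1): splits (0,0):0^0=0 -> mex({0}) = 1
G(2): splits (0,0):0^0=0 -> mex({0}) = 1
G(3): splits (0,0):0^0=0 -> mex({0}) = 1
G(4): splits (0,1):0^1=1 (0,0):0^0=0 -> mex({0, 1}) = 2
G(5): splits (0,2):0^1=1 (0,1):0^1=1 (0,0):0^0=0 -> mex({0, 1}) = 2
G(6) = mex({1}) = 0
G(7) = mex({0, 1, 2}) = 3
G(8) = mex({0, 1, 2}) = 3
G(9) = mex({0, 2}) = 1
G(10) = mex({0, 2, 3}) = 1
G(11) = mex({0, 3}) = 1
G(12) = mex({1, 3}) = 0
G(13) = mex({0, 1, 2, 3}) = 4
G(14) = mex({0, 1, 2}) = 3
G(15) = mex({0, 1, 2}) = 3
G(16) = mex({0, 1, 2, 4}) = 3
G(17) = mex({0, 1, 3, 4}) = 2
G(18) = mex({0, 1, 3, 4}) = 2
G(19) = mex({0, 1, 3, 5}) = 2
G(20) = mex({0, 1, 2, 3, 5}) = 4
G(21) = mex({0, 1, 2, 3, 5}) = 4
G(22) = mex({1, 2, 6}) = 0
G(23) = mex({0, 1, 2, 3, 4, 6}) = 5
G(24) = mex({0, 1, 2, 3, 4}) = 5
G(25) = mex({0, 1, 3, 4, 7}) = 2
G(26) = mex({0, 1, 3, 4, 5, 7}) = 2
G(27) = mex({0, 1, 3, 5}) = 2
G(28) = mex({0, 1, 2, 5}) = 3
G(29) = mex({0, 1, 2, 4, 5, 6}) = 3
G(30) = mex({1, 2, 4, 6}) = 0
G(31) = mex({0, 1, 2, 3, 4, 6}) = 5
G(32) = mex({1, 2, 3, 4, 7}) = 0
G(33) = mex({0, 3, 7}) = 1
G(34) = mex({0, 2, 3, 5, 7}) = 1
G(35) = mex({0, 2, 3, 5, 6}) = 1
G(36) = mex({0, 1, 2, 5, 6}) = 3
G(37) = mex({0, 1, 2, 4, 5, 6}) = 3
G(38) = mex({0, 1, 2, 4}) = 3
G(39) = mex({0, 1, 2, 3, 4, 7}) = 5
G(40) = mex({0, 1, 2, 3, 4, 5, 7}) = 6
G(41) = mex({0, 1, 2, 3, 5, 7}) = 4
Therefore G(41) = 4.

4


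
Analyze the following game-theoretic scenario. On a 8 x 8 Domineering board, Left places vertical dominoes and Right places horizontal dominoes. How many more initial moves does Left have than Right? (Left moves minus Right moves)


Board is 8 x 8 (rows x cols).
Left (vertical) placements: (rows-1) * cols = 7 * 8 = 56
Right (horizontal) placements: rows * (cols-1) = 8 * 7 = 56
Advantage = Left - Right = 56 - 56 = 0

0


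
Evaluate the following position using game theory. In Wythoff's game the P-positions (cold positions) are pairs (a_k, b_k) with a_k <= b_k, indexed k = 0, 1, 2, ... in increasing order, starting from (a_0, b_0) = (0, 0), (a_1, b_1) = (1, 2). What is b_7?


By Wythoff's theorem, a_k = floor(k * phi) and b_k = floor(k * phi^2) = a_k + k, where phi = (1 + sqrt(5))/2 is the golden ratio.
phi = (1 + sqrt(5))/2 = 1.618034
phi^2 = phi + 1 = 2.618034
k = 7
k * phi^2 = 7 * 2.618034 = 18.326238
b_7 = floor(k * phi^2) = 18 (check: a_7 + k = 11 + 7 = 18)

18


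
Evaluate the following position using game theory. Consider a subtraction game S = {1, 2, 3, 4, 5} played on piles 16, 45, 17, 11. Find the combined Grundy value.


Subtraction set: {1, 2, 3, 4, 5}
For this subtraction set, G(n) = n mod 6 (period = max + 1 = 6).
Pile 1 (size 16): G(16) = 16 mod 6 = 4
Pile 2 (size 45): G(45) = 45 mod 6 = 3
Pile 3 (size 17): G(17) = 17 mod 6 = 5
Pile 4 (size 11): G(11) = 11 mod 6 = 5
Total Grundy value = XOR of all: 4 XOR 3 XOR 5 XOR 5 = 7

7


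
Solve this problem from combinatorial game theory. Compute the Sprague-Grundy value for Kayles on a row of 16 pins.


Kayles: a move removes 1 or 2 adjacent pins from a contiguous row.
Removing pins from a row of k leaves two independent rows (a, b) with a + b = k - 1 (one pin) or a + b = k - 2 (two pins); an end removal gives a = 0.
By Sprague-Grundy, G(k) = mex{ G(a) XOR G(b) } over all these splits. G(0) = 0.
G(1): splits (0,0):0^0=0 -> mex({0}) = 1
G(2): splits (0,1):0^1=1 (0,0):0^0=0 -> mex({0, 1}) = 2
G(3): splits (0,2):0^2=2 (1,1):1^1=0 (0,1):0^1=1 -> mex({0, 1, 2}) = 3
G(4): splits (0,3):0^3=3 (1,2):1^2=3 (0,2):0^2=2 (1,1):1^1=0 -> mex({0, 2, 3}) = 1
G(5): splits (0,4):0^1=1 (1,3):1^3=2 (2,2):2^2=0 (0,3):0^3=3 (1,2):1^2=3 -> mex({0, 1, 2, 3}) = 4
G(6) = mex({0, 1, 2, 4}) = 3
G(7) = mex({0, 1, 3, 4, 5}) = 2
G(8) = mex({0, 2, 3, 5, 6}) = 1
G(9) = mex({0, 1, 2, 3, 6, 7}) = 4
G(10) = mex({0, 1, 3, 4, 5, 7}) = 2
G(11) = mex({0, 1, 2, 3, 4, 5}) = 6
G(12) = mex({0, 1, 2, 3, 5, 6, 7}) = 4
G(13) = mex({0, 2, 3, 4, 6, 7}) = 1
G(14) = mex({0, 1, 4, 5, 6, 7}) = 2
G(15) = mex({0, 1, 2, 3, 4, 5, 6}) = 7
G(16) = mex({0, 2, 3, 5, 6, 7}) = 1
Therefore G(16) = 1.

1


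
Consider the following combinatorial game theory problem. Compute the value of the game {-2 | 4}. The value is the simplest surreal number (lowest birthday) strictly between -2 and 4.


Left options: {-2}, max = -2
Right options: {4}, min = 4
All options are numbers and max(Left) < min(Right), so by the simplicity theorem the value is the simplest (earliest-born) number strictly between -2 and 4.
Integers -1 through 3 all lie strictly between -2 and 4.
Among integers, the simplest (lowest birthday = smallest |n|; 0 is born on day 0, +-n on day n) is 0.
No non-integer in the interval can be simpler: if x is a non-integer in the interval, then floor(x) or ceil(x) also lies in the interval (the interval contains an integer), and both are proper prefixes of x's sign expansion, i.e. born earlier. So the game value is 0.
Game value = 0

0
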